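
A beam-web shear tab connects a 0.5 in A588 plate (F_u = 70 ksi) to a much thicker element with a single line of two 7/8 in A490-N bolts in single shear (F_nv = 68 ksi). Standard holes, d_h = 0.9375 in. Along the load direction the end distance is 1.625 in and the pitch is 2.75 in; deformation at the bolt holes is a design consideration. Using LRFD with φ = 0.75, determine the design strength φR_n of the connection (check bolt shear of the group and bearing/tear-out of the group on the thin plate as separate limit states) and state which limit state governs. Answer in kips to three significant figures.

Bolt shear: A_b = π·0.875²/4 = 0.6013 in²; R_n = 68 × 0.6013 × 2 × 1 = 81.78 kips → 0.75 × 81.78 = 61.3 kips.
Bearing (1.2 l_c t F_u ≤ 2.4 d t F_u): upper limit = 2.4·0.875·0.5·70 = 73.5 kips.
  Edge l_c = 1.625 − 0.9375/2 = 1.156 → r_n = 48.56 kips; interior l_c = 2.75 − 0.9375 = 1.812 → r_n = 73.5 kips.
  R_n,bearing = 1·48.56 + 1·73.5 = 122.1 kips → 0.75 × 122.1 = 91.5 kips.
Bolt shear governs: 61.3 kips.

61.3 kips (bolt shear governs)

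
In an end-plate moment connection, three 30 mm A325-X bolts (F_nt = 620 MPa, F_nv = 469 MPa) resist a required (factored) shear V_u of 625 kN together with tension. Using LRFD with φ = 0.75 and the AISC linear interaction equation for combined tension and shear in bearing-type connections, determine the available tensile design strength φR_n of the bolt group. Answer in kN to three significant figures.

A_b = π·30²/4 = 706.9 mm²; f_rv = 625 × 1000 / (3 × 706.9) = 294.7 MPa.
F'_nt = 1.3 F_nt − (F_nt / φF_nv) f_rv = 1.3·620 − (620/(0.75·469))·294.7 = 286.5 MPa, capped at F_nt → F'_nt = 286.5 MPa.
R_n = F'_nt · A_b · n = 286.5 × 706.9 × 3 / 1000 = 607.5 kN.
Design strength φR_n = 0.75 × 607.5 = 456 kN.

456 kN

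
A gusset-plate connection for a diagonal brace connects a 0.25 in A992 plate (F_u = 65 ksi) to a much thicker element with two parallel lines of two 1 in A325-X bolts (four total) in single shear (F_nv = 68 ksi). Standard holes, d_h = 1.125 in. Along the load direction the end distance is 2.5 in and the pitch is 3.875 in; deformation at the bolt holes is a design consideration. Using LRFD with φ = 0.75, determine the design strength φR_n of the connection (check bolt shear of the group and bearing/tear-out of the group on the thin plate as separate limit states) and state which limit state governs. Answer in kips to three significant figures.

115 kips (bearing governs)

Bolt shear: A_b = π·1²/4 = 0.7854 in²; R_n = 68 × 0.7854 × 4 × 1 = 213.6 kips → 0.75 × 213.6 = 160 kips.
Bearing (1.2 l_c t F_u ≤ 2.4 d t F_u): upper limit = 2.4·1·0.25·65 = 39 kips.
  Edge l_c = 2.5 − 1.125/2 = 1.938 → r_n = 37.78 kips; interior l_c = 3.875 − 1.125 = 2.75 → r_n = 39 kips.
  R_n,bearing = 2·37.78 + 2·39 = 153.6 kips → 0.75 × 153.6 = 115 kips.
Bearing governs: 115 kips.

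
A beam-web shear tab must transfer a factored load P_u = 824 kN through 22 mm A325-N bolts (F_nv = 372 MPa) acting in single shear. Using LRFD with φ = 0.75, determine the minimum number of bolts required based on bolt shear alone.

A_b = π·22²/4 = 380.1 mm².
Per-bolt design strength φR_n = 0.75 × 372 × 380.1 × 1 / 1000 = 106.1 kN.
n ≥ 824 / 106.1 = 7.769 → use 8 bolts.

8 bolts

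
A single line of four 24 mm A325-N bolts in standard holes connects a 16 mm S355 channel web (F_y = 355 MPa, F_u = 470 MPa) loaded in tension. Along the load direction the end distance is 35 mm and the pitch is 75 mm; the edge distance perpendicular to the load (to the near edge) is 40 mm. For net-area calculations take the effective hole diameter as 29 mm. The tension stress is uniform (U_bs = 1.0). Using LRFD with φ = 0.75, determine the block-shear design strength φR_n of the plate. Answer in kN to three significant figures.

Shear plane L_v = 35 + 3·75 = 260 mm; A_gv = 260 × 16 = 4160 mm².
A_nv = (260 − 3.5·29) × 16 = 2536 mm².
A_nt = (40 − 0.5·29) × 16 = 408 mm².
0.6 F_u A_nv = 715.2 kN; 0.6 F_y A_gv = 886.1 kN → shear rupture governs the shear term.
R_n = 715.2 + 1.0 × 470 × 408 / 1000 = 906.9 kN.
Design strength φR_n = 0.75 × 906.9 = 680 kN.

680 kN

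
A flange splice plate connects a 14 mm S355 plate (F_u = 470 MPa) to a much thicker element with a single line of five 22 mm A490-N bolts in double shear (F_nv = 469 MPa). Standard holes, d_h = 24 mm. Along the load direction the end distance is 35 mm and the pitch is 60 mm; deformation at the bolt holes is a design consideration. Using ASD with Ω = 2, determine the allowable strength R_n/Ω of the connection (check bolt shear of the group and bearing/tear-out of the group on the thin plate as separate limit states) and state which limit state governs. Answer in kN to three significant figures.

Bolt shear: A_b = π·22²/4 = 380.1 mm²; R_n = 469 × 380.1 × 5 × 2 / 1000 = 1783 kN → 1783 / 2 = 891 kN.
Bearing (1.2 l_c t F_u ≤ 2.4 d t F_u): upper limit = 2.4·22·14·470 / 1000 = 347.4 kN.
  Edge l_c = 35 − 24/2 = 23 → r_n = 181.6 kN; interior l_c = 60 − 24 = 36 → r_n = 284.3 kN.
  R_n,bearing = 1·181.6 + 4·284.3 = 1319 kN → 1319 / 2 = 659 kN.
Bearing governs: 659 kN.

659 kN (bearing governs)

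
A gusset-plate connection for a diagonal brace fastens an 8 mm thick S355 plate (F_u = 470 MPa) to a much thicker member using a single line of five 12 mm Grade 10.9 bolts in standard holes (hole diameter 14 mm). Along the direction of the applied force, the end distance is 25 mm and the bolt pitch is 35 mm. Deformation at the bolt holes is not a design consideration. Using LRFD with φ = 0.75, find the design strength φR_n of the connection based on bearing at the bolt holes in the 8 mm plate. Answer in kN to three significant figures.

431 kN

Per bolt r_n = 1.5 l_c t F_u ≤ 3.0 d t F_u; upper limit = 3.0 × 12 × 8 × 470 / 1000 = 135.4 kN.
Edge bolt: l_c = 25 − 14/2 = 18 mm → 1.5 × 18 × 8 × 470 / 1000 = 101.5 → r_n = 101.5 kN.
Interior bolts: l_c = 35 − 14 = 21 mm → 1.5 × 21 × 8 × 470 / 1000 = 118.4 → r_n = 118.4 kN.
R_n = 1 × 101.5 + 4 × 118.4 = 575.3 kN.
Design strength φR_n = 0.75 × 575.3 = 431 kN.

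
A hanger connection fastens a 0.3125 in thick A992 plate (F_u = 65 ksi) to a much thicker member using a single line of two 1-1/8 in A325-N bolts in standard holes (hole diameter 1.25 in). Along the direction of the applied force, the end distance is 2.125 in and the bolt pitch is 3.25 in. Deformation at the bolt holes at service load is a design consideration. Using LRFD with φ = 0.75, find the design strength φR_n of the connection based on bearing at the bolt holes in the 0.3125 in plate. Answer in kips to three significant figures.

64 kips

Per bolt r_n = 1.2 l_c t F_u ≤ 2.4 d t F_u; upper limit = 2.4 × 1.125 × 0.3125 × 65 = 54.84 kips.
Edge bolt: l_c = 2.125 − 1.25/2 = 1.5 in → 1.2 × 1.5 × 0.3125 × 65 = 36.56 → r_n = 36.56 kips.
Interior bolts: l_c = 3.25 − 1.25 = 2 in → 1.2 × 2 × 0.3125 × 65 = 48.75 → r_n = 48.75 kips.
R_n = 1 × 36.56 + 1 × 48.75 = 85.31 kips.
Design strength φR_n = 0.75 × 85.31 = 64 kips.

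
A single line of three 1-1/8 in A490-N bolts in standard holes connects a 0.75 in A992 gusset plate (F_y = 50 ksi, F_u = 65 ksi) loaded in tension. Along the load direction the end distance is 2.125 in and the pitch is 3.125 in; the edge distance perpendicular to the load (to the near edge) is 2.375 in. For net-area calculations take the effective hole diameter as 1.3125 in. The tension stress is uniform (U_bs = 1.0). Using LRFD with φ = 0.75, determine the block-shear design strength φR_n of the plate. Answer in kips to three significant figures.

Shear plane L_v = 2.125 + 2·3.125 = 8.375 in; A_gv = 8.375 × 0.75 = 6.281 in².
A_nv = (8.375 − 2.5·1.3125) × 0.75 = 3.82 in².
A_nt = (2.375 − 0.5·1.3125) × 0.75 = 1.289 in².
0.6 F_u A_nv = 149 kips; 0.6 F_y A_gv = 188.4 kips → shear rupture governs the shear term.
R_n = 149 + 1.0 × 65 × 1.289 = 232.8 kips.
Design strength φR_n = 0.75 × 232.8 = 175 kips.

175 kips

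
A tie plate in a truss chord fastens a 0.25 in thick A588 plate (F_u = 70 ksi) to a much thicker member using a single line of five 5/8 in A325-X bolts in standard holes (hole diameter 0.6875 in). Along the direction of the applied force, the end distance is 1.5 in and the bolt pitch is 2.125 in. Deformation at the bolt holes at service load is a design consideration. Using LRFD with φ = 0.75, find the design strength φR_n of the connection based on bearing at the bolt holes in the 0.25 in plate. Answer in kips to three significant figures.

Per bolt r_n = 1.2 l_c t F_u ≤ 2.4 d t F_u; upper limit = 2.4 × 0.625 × 0.25 × 70 = 26.25 kips.
Edge bolt: l_c = 1.5 − 0.6875/2 = 1.156 in → 1.2 × 1.156 × 0.25 × 70 = 24.28 → r_n = 24.28 kips.
Interior bolts: l_c = 2.125 − 0.6875 = 1.438 in → 1.2 × 1.438 × 0.25 × 70 = 30.19 → r_n = 26.25 kips.
R_n = 1 × 24.28 + 4 × 26.25 = 129.3 kips.
Design strength φR_n = 0.75 × 129.3 = 97 kips.

97 kips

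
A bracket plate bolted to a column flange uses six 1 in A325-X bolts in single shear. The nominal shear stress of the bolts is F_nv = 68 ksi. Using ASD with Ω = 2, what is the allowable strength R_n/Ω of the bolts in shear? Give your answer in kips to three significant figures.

160 kips

A_b = π × 1² / 4 = 0.7854 in².
R_n = F_nv · A_b · n · n_s = 68 × 0.7854 × 6 × 1 = 320.4 kips.
Allowable strength R_n/Ω = 320.4 / 2 = 160 kips.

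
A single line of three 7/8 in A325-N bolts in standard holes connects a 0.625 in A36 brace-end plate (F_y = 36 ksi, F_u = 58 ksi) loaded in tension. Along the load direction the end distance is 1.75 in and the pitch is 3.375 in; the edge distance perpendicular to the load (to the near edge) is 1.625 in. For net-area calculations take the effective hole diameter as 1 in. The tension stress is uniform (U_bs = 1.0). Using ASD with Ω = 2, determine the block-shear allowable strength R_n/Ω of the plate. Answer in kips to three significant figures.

Shear plane L_v = 1.75 + 2·3.375 = 8.5 in; A_gv = 8.5 × 0.625 = 5.312 in².
A_nv = (8.5 − 2.5·1) × 0.625 = 3.75 in².
A_nt = (1.625 − 0.5·1) × 0.625 = 0.7031 in².
0.6 F_u A_nv = 130.5 kips; 0.6 F_y A_gv = 114.7 kips → shear yielding governs the shear term.
R_n = 114.7 + 1.0 × 58 × 0.7031 = 155.5 kips.
Allowable strength R_n/Ω = 155.5 / 2 = 77.8 kips.

77.8 kips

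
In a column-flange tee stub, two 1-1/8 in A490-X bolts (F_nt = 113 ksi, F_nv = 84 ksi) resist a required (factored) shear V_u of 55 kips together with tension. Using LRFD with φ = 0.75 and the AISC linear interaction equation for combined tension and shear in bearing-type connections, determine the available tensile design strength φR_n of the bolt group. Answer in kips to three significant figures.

145 kips

A_b = π·1.125²/4 = 0.994 in²; f_rv = 55 / (2 × 0.994) = 27.67 ksi.
F'_nt = 1.3 F_nt − (F_nt / φF_nv) f_rv = 1.3·113 − (113/(0.75·84))·27.67 = 97.28 ksi, capped at F_nt → F'_nt = 97.28 ksi.
R_n = F'_nt · A_b · n = 97.28 × 0.994 × 2 = 193.4 kips.
Design strength φR_n = 0.75 × 193.4 = 145 kips.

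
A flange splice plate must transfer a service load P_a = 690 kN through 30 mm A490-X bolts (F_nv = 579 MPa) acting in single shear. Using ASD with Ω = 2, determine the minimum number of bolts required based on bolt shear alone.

A_b = π·30²/4 = 706.9 mm².
Per-bolt allowable strength R_n/Ω = 579 × 706.9 × 1 / 1000 / 2 = 204.6 kN.
n ≥ 690 / 204.6 = 3.372 → use 4 bolts.

4 bolts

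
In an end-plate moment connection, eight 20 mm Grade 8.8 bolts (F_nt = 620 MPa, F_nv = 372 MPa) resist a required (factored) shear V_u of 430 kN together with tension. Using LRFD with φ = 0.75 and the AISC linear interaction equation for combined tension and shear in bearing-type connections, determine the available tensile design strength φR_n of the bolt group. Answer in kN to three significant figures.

803 kN

A_b = π·20²/4 = 314.2 mm²; f_rv = 430 × 1000 / (8 × 314.2) = 171.1 MPa.
F'_nt = 1.3 F_nt − (F_nt / φF_nv) f_rv = 1.3·620 − (620/(0.75·372))·171.1 = 425.8 MPa, capped at F_nt → F'_nt = 425.8 MPa.
R_n = F'_nt · A_b · n = 425.8 × 314.2 × 8 / 1000 = 1070 kN.
Design strength φR_n = 0.75 × 1070 = 803 kN.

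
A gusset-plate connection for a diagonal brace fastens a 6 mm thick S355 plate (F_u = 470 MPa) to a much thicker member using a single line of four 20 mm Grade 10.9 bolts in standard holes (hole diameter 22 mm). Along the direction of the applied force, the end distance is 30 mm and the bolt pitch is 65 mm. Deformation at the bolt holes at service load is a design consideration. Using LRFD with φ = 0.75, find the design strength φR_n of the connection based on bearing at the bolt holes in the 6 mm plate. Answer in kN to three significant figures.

Per bolt r_n = 1.2 l_c t F_u ≤ 2.4 d t F_u; upper limit = 2.4 × 20 × 6 × 470 / 1000 = 135.4 kN.
Edge bolt: l_c = 30 − 22/2 = 19 mm → 1.2 × 19 × 6 × 470 / 1000 = 64.3 → r_n = 64.3 kN.
Interior bolts: l_c = 65 − 22 = 43 mm → 1.2 × 43 × 6 × 470 / 1000 = 145.5 → r_n = 135.4 kN.
R_n = 1 × 64.3 + 3 × 135.4 = 470.4 kN.
Design strength φR_n = 0.75 × 470.4 = 353 kN.

353 kN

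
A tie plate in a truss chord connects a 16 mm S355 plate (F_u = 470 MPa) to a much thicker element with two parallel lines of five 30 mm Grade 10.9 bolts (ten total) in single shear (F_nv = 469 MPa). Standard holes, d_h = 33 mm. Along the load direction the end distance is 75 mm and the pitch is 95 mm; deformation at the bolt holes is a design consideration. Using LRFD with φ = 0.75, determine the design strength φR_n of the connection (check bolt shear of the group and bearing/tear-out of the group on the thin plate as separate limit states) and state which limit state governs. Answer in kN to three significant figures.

2490 kN (bolt shear governs)

Bolt shear: A_b = π·30²/4 = 706.9 mm²; R_n = 469 × 706.9 × 10 × 1 / 1000 = 3315 kN → 0.75 × 3315 = 2490 kN.
Bearing (1.2 l_c t F_u ≤ 2.4 d t F_u): upper limit = 2.4·30·16·470 / 1000 = 541.4 kN.
  Edge l_c = 75 − 33/2 = 58.5 → r_n = 527.9 kN; interior l_c = 95 − 33 = 62 → r_n = 541.4 kN.
  R_n,bearing = 2·527.9 + 8·541.4 = 5387 kN → 0.75 × 5387 = 4040 kN.
Bolt shear governs: 2490 kN.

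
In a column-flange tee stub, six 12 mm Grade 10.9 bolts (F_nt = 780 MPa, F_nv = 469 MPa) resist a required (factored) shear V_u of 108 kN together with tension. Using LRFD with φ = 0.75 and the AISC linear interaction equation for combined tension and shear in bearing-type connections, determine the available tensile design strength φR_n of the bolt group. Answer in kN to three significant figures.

336 kN

A_b = π·12²/4 = 113.1 mm²; f_rv = 108 × 1000 / (6 × 113.1) = 159.2 MPa.
F'_nt = 1.3 F_nt − (F_nt / φF_nv) f_rv = 1.3·780 − (780/(0.75·469))·159.2 = 661.1 MPa, capped at F_nt → F'_nt = 661.1 MPa.
R_n = F'_nt · A_b · n = 661.1 × 113.1 × 6 / 1000 = 448.6 kN.
Design strength φR_n = 0.75 × 448.6 = 336 kN.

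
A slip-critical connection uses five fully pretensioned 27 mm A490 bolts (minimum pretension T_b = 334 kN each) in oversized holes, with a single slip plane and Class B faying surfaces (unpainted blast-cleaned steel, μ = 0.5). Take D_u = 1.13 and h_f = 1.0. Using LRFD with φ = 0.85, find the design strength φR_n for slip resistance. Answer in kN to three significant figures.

802 kN

R_n = μ · D_u · h_f · T_b · n_s · n_b = 0.5 × 1.13 × 1.0 × 334 × 1 × 5 = 943.5 kN.
Design strength φR_n = 0.85 × 943.5 = 802 kN.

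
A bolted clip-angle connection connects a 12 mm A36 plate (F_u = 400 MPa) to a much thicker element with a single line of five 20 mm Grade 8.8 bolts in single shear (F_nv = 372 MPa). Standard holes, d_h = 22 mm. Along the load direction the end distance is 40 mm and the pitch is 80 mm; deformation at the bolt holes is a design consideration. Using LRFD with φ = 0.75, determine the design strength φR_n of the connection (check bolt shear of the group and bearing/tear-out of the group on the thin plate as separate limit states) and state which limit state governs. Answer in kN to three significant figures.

Bolt shear: A_b = π·20²/4 = 314.2 mm²; R_n = 372 × 314.2 × 5 × 1 / 1000 = 584.3 kN → 0.75 × 584.3 = 438 kN.
Bearing (1.2 l_c t F_u ≤ 2.4 d t F_u): upper limit = 2.4·20·12·400 / 1000 = 230.4 kN.
  Edge l_c = 40 − 22/2 = 29 → r_n = 167 kN; interior l_c = 80 − 22 = 58 → r_n = 230.4 kN.
  R_n,bearing = 1·167 + 4·230.4 = 1089 kN → 0.75 × 1089 = 816 kN.
Bolt shear governs: 438 kN.

438 kN (bolt shear governs)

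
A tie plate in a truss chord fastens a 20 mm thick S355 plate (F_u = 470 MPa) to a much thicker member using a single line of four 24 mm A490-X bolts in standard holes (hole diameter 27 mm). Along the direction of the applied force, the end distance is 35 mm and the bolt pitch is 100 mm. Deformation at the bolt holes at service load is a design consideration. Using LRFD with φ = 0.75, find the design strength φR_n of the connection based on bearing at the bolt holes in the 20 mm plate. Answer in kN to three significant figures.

Per bolt r_n = 1.2 l_c t F_u ≤ 2.4 d t F_u; upper limit = 2.4 × 24 × 20 × 470 / 1000 = 541.4 kN.
Edge bolt: l_c = 35 − 27/2 = 21.5 mm → 1.2 × 21.5 × 20 × 470 / 1000 = 242.5 → r_n = 242.5 kN.
Interior bolts: l_c = 100 − 27 = 73 mm → 1.2 × 73 × 20 × 470 / 1000 = 823.4 → r_n = 541.4 kN.
R_n = 1 × 242.5 + 3 × 541.4 = 1867 kN.
Design strength φR_n = 0.75 × 1867 = 1400 kN.

1400 kN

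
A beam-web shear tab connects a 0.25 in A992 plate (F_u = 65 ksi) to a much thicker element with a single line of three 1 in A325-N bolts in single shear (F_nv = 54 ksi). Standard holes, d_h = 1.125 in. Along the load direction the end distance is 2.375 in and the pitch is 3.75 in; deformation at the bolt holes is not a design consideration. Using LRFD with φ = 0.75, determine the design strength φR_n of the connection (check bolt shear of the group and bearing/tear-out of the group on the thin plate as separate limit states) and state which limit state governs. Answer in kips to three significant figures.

95.4 kips (bolt shear governs)

Bolt shear: A_b = π·1²/4 = 0.7854 in²; R_n = 54 × 0.7854 × 3 × 1 = 127.2 kips → 0.75 × 127.2 = 95.4 kips.
Bearing (1.5 l_c t F_u ≤ 3.0 d t F_u): upper limit = 3.0·1·0.25·65 = 48.75 kips.
  Edge l_c = 2.375 − 1.125/2 = 1.812 → r_n = 44.18 kips; interior l_c = 3.75 − 1.125 = 2.625 → r_n = 48.75 kips.
  R_n,bearing = 1·44.18 + 2·48.75 = 141.7 kips → 0.75 × 141.7 = 106 kips.
Bolt shear governs: 95.4 kips.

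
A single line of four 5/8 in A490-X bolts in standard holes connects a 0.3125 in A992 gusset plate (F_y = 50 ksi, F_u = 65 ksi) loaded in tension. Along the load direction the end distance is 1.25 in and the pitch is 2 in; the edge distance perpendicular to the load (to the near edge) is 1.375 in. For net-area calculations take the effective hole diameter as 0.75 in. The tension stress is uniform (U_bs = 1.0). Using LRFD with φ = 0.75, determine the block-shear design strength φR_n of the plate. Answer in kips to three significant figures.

57.5 kips

Shear plane L_v = 1.25 + 3·2 = 7.25 in; A_gv = 7.25 × 0.3125 = 2.266 in².
A_nv = (7.25 − 3.5·0.75) × 0.3125 = 1.445 in².
A_nt = (1.375 − 0.5·0.75) × 0.3125 = 0.3125 in².
0.6 F_u A_nv = 56.37 kips; 0.6 F_y A_gv = 67.97 kips → shear rupture governs the shear term.
R_n = 56.37 + 1.0 × 65 × 0.3125 = 76.68 kips.
Design strength φR_n = 0.75 × 76.68 = 57.5 kips.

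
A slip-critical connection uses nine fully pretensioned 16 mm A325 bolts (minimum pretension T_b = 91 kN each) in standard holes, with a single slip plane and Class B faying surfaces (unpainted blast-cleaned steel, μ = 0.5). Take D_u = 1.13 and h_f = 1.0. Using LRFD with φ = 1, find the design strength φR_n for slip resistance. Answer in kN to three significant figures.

R_n = μ · D_u · h_f · T_b · n_s · n_b = 0.5 × 1.13 × 1.0 × 91 × 1 × 9 = 462.7 kN.
Design strength φR_n = 1 × 462.7 = 463 kN.

463 kN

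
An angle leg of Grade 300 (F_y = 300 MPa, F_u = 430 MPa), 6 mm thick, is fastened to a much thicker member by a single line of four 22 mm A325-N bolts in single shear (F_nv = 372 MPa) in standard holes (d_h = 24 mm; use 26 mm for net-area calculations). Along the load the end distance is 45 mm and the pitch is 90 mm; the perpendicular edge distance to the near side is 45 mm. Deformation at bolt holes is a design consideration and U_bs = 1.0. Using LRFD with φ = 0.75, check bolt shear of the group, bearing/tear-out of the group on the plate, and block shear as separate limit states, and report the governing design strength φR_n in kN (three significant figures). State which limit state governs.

Bolt shear: A_b = π·22²/4 = 380.1 mm²; R_n = 372 × 380.1 × 4 × 1 / 1000 = 565.6 kN → 0.75 × 565.6 = 424 kN.
Bearing: edge l_c = 33, r_n = 102.2 kN; interior l_c = 66, r_n = 136.2 kN; R_n = 102.2 + 3·136.2 = 510.8 kN → 383 kN.
Block shear: A_gv = 1890, A_nv = 1344, A_nt = 192 mm²; R_n = min(0.6F_uA_nv, 0.6F_yA_gv) + U_bs·F_u·A_nt = 422.8 kN → 317 kN.
Block shear governs: 317 kN.

317 kN (block shear governs)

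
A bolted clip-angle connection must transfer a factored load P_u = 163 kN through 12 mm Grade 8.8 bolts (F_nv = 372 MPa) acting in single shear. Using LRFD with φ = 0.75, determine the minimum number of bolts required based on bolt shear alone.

6 bolts

A_b = π·12²/4 = 113.1 mm².
Per-bolt design strength φR_n = 0.75 × 372 × 113.1 × 1 / 1000 = 31.55 kN.
n ≥ 163 / 31.55 = 5.166 → use 6 bolts.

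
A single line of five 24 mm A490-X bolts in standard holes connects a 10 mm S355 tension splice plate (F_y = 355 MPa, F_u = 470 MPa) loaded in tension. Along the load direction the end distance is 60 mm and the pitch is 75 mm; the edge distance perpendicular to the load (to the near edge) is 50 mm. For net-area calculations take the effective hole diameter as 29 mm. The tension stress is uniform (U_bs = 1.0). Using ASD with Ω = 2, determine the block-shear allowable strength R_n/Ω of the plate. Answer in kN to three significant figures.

Shear plane L_v = 60 + 4·75 = 360 mm; A_gv = 360 × 10 = 3600 mm².
A_nv = (360 − 4.5·29) × 10 = 2295 mm².
A_nt = (50 − 0.5·29) × 10 = 355 mm².
0.6 F_u A_nv = 647.2 kN; 0.6 F_y A_gv = 766.8 kN → shear rupture governs the shear term.
R_n = 647.2 + 1.0 × 470 × 355 / 1000 = 814 kN.
Allowable strength R_n/Ω = 814 / 2 = 407 kN.

407 kN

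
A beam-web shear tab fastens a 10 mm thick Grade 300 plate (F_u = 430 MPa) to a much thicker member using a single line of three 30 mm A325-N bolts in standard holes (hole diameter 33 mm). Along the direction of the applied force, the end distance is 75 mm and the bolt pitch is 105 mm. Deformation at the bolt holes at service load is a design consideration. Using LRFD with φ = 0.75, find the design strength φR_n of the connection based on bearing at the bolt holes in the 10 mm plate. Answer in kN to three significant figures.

691 kN

Per bolt r_n = 1.2 l_c t F_u ≤ 2.4 d t F_u; upper limit = 2.4 × 30 × 10 × 430 / 1000 = 309.6 kN.
Edge bolt: l_c = 75 − 33/2 = 58.5 mm → 1.2 × 58.5 × 10 × 430 / 1000 = 301.9 → r_n = 301.9 kN.
Interior bolts: l_c = 105 − 33 = 72 mm → 1.2 × 72 × 10 × 430 / 1000 = 371.5 → r_n = 309.6 kN.
R_n = 1 × 301.9 + 2 × 309.6 = 921.1 kN.
Design strength φR_n = 0.75 × 921.1 = 691 kN.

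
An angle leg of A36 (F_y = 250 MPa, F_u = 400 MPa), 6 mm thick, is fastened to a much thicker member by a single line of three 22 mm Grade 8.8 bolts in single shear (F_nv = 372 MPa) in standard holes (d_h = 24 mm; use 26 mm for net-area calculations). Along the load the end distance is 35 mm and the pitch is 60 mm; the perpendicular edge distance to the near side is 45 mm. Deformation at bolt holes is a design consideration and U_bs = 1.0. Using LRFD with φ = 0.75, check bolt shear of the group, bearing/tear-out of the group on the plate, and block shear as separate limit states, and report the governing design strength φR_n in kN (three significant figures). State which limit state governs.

Bolt shear: A_b = π·22²/4 = 380.1 mm²; R_n = 372 × 380.1 × 3 × 1 / 1000 = 424.2 kN → 0.75 × 424.2 = 318 kN.
Bearing: edge l_c = 23, r_n = 66.24 kN; interior l_c = 36, r_n = 103.7 kN; R_n = 66.24 + 2·103.7 = 273.6 kN → 205 kN.
Block shear: A_gv = 930, A_nv = 540, A_nt = 192 mm²; R_n = min(0.6F_uA_nv, 0.6F_yA_gv) + U_bs·F_u·A_nt = 206.4 kN → 155 kN.
Block shear governs: 155 kN.

155 kN (block shear governs)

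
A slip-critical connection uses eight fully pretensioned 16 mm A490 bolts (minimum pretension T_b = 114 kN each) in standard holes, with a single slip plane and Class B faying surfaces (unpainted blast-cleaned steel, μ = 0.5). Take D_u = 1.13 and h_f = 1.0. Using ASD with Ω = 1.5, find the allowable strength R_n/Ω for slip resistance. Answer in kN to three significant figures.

R_n = μ · D_u · h_f · T_b · n_s · n_b = 0.5 × 1.13 × 1.0 × 114 × 1 × 8 = 515.3 kN.
Allowable strength R_n/Ω = 515.3 / 1.5 = 344 kN.

344 kN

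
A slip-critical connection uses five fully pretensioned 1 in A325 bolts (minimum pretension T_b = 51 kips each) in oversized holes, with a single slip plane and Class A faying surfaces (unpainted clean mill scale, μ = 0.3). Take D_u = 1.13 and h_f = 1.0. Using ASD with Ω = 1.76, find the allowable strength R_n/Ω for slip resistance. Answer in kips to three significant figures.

49.1 kips

R_n = μ · D_u · h_f · T_b · n_s · n_b = 0.3 × 1.13 × 1.0 × 51 × 1 × 5 = 86.44 kips.
Allowable strength R_n/Ω = 86.44 / 1.76 = 49.1 kips.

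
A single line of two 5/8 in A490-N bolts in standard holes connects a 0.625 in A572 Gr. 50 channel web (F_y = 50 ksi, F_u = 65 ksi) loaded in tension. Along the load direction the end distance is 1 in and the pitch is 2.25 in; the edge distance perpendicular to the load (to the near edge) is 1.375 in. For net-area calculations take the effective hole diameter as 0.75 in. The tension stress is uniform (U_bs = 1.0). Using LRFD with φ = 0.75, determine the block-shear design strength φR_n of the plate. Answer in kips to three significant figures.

Shear plane L_v = 1 + 1·2.25 = 3.25 in; A_gv = 3.25 × 0.625 = 2.031 in².
A_nv = (3.25 − 1.5·0.75) × 0.625 = 1.328 in².
A_nt = (1.375 − 0.5·0.75) × 0.625 = 0.625 in².
0.6 F_u A_nv = 51.8 kips; 0.6 F_y A_gv = 60.94 kips → shear rupture governs the shear term.
R_n = 51.8 + 1.0 × 65 × 0.625 = 92.42 kips.
Design strength φR_n = 0.75 × 92.42 = 69.3 kips.

69.3 kips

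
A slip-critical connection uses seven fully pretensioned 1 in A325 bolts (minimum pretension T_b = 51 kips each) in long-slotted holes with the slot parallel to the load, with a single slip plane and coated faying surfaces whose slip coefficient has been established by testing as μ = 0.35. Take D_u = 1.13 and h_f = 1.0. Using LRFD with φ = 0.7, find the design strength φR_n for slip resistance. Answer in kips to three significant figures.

98.8 kips

R_n = μ · D_u · h_f · T_b · n_s · n_b = 0.35 × 1.13 × 1.0 × 51 × 1 × 7 = 141.2 kips.
Design strength φR_n = 0.7 × 141.2 = 98.8 kips.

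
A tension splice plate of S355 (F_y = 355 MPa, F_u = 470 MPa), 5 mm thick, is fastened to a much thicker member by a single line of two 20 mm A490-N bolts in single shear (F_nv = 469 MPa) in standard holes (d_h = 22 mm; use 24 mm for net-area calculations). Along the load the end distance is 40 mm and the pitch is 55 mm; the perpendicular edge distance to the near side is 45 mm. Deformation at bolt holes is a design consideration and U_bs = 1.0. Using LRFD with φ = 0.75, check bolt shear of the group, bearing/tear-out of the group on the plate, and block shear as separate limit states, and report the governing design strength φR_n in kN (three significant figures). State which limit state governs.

121 kN (block shear governs)

Bolt shear: A_b = π·20²/4 = 314.2 mm²; R_n = 469 × 314.2 × 2 × 1 / 1000 = 294.7 kN → 0.75 × 294.7 = 221 kN.
Bearing: edge l_c = 29, r_n = 81.78 kN; interior l_c = 33, r_n = 93.06 kN; R_n = 81.78 + 1·93.06 = 174.8 kN → 131 kN.
Block shear: A_gv = 475, A_nv = 295, A_nt = 165 mm²; R_n = min(0.6F_uA_nv, 0.6F_yA_gv) + U_bs·F_u·A_nt = 160.7 kN → 121 kN.
Block shear governs: 121 kN.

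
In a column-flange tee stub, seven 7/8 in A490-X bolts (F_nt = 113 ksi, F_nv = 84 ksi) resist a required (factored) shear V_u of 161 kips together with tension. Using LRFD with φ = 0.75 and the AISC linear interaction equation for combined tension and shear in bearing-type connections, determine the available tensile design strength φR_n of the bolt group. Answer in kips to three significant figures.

A_b = π·0.875²/4 = 0.6013 in²; f_rv = 161 / (7 × 0.6013) = 38.25 ksi.
F'_nt = 1.3 F_nt − (F_nt / φF_nv) f_rv = 1.3·113 − (113/(0.75·84))·38.25 = 78.29 ksi, capped at F_nt → F'_nt = 78.29 ksi.
R_n = F'_nt · A_b · n = 78.29 × 0.6013 × 7 = 329.6 kips.
Design strength φR_n = 0.75 × 329.6 = 247 kips.

247 kips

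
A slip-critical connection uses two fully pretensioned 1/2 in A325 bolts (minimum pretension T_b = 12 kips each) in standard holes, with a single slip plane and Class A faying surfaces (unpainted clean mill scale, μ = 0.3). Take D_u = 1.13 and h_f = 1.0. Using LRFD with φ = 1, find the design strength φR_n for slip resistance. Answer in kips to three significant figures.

8.14 kips

R_n = μ · D_u · h_f · T_b · n_s · n_b = 0.3 × 1.13 × 1.0 × 12 × 1 × 2 = 8.136 kips.
Design strength φR_n = 1 × 8.136 = 8.14 kips.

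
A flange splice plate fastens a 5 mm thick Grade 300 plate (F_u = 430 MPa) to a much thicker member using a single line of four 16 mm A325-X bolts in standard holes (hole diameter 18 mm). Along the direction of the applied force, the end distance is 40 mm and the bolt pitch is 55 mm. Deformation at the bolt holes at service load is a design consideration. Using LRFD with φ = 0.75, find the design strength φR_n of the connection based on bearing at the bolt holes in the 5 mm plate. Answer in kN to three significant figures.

246 kN

Per bolt r_n = 1.2 l_c t F_u ≤ 2.4 d t F_u; upper limit = 2.4 × 16 × 5 × 430 / 1000 = 82.56 kN.
Edge bolt: l_c = 40 − 18/2 = 31 mm → 1.2 × 31 × 5 × 430 / 1000 = 79.98 → r_n = 79.98 kN.
Interior bolts: l_c = 55 − 18 = 37 mm → 1.2 × 37 × 5 × 430 / 1000 = 95.46 → r_n = 82.56 kN.
R_n = 1 × 79.98 + 3 × 82.56 = 327.7 kN.
Design strength φR_n = 0.75 × 327.7 = 246 kN.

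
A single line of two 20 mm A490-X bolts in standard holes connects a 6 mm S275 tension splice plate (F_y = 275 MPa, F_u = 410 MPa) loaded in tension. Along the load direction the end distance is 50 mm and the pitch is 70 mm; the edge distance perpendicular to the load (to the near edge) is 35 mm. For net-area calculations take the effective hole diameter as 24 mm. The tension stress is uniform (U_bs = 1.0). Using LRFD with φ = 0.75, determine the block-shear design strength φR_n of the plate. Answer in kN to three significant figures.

Shear plane L_v = 50 + 1·70 = 120 mm; A_gv = 120 × 6 = 720 mm².
A_nv = (120 − 1.5·24) × 6 = 504 mm².
A_nt = (35 − 0.5·24) × 6 = 138 mm².
0.6 F_u A_nv = 124 kN; 0.6 F_y A_gv = 118.8 kN → shear yielding governs the shear term.
R_n = 118.8 + 1.0 × 410 × 138 / 1000 = 175.4 kN.
Design strength φR_n = 0.75 × 175.4 = 132 kN.

132 kN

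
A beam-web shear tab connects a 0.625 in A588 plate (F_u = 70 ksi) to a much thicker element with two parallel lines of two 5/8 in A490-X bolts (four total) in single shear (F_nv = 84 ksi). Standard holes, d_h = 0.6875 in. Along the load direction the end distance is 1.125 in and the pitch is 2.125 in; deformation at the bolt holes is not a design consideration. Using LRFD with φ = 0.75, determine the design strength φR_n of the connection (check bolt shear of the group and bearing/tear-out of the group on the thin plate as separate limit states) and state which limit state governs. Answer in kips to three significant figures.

Bolt shear: A_b = π·0.625²/4 = 0.3068 in²; R_n = 84 × 0.3068 × 4 × 1 = 103.1 kips → 0.75 × 103.1 = 77.3 kips.
Bearing (1.5 l_c t F_u ≤ 3.0 d t F_u): upper limit = 3.0·0.625·0.625·70 = 82.03 kips.
  Edge l_c = 1.125 − 0.6875/2 = 0.7812 → r_n = 51.27 kips; interior l_c = 2.125 − 0.6875 = 1.438 → r_n = 82.03 kips.
  R_n,bearing = 2·51.27 + 2·82.03 = 266.6 kips → 0.75 × 266.6 = 200 kips.
Bolt shear governs: 77.3 kips.

77.3 kips (bolt shear governs)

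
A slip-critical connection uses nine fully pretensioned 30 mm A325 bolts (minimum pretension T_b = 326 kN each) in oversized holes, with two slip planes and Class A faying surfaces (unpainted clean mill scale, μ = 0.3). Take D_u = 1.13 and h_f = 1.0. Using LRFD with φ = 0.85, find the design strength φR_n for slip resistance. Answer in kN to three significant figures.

1690 kN

R_n = μ · D_u · h_f · T_b · n_s · n_b = 0.3 × 1.13 × 1.0 × 326 × 2 × 9 = 1989 kN.
Design strength φR_n = 0.85 × 1989 = 1690 kN.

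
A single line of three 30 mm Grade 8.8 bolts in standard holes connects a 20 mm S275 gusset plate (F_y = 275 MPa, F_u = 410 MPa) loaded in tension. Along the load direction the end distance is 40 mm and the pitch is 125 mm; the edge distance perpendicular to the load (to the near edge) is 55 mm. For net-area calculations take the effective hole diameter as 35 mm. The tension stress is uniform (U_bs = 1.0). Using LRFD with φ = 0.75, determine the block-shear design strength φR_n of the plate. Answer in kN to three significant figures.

Shear plane L_v = 40 + 2·125 = 290 mm; A_gv = 290 × 20 = 5800 mm².
A_nv = (290 − 2.5·35) × 20 = 4050 mm².
A_nt = (55 − 0.5·35) × 20 = 750 mm².
0.6 F_u A_nv = 996.3 kN; 0.6 F_y A_gv = 957 kN → shear yielding governs the shear term.
R_n = 957 + 1.0 × 410 × 750 / 1000 = 1264 kN.
Design strength φR_n = 0.75 × 1264 = 948 kN.

948 kN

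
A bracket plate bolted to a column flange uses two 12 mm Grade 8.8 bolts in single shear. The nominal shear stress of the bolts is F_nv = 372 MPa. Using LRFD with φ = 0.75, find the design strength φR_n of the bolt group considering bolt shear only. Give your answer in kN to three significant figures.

A_b = π × 12² / 4 = 113.1 mm².
R_n = F_nv · A_b · n · n_s = 372 × 113.1 × 2 × 1 / 1000 = 84.14 kN.
Design strength φR_n = 0.75 × 84.14 = 63.1 kN.

63.1 kN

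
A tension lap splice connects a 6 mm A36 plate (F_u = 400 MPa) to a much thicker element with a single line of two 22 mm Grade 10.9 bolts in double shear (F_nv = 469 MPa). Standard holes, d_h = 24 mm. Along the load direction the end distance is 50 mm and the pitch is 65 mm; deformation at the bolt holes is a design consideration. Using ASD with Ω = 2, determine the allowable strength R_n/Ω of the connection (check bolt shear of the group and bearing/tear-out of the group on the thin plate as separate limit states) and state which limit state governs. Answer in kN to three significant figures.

Bolt shear: A_b = π·22²/4 = 380.1 mm²; R_n = 469 × 380.1 × 2 × 2 / 1000 = 713.1 kN → 713.1 / 2 = 357 kN.
Bearing (1.2 l_c t F_u ≤ 2.4 d t F_u): upper limit = 2.4·22·6·400 / 1000 = 126.7 kN.
  Edge l_c = 50 − 24/2 = 38 → r_n = 109.4 kN; interior l_c = 65 − 24 = 41 → r_n = 118.1 kN.
  R_n,bearing = 1·109.4 + 1·118.1 = 227.5 kN → 227.5 / 2 = 114 kN.
Bearing governs: 114 kN.

114 kN (bearing governs)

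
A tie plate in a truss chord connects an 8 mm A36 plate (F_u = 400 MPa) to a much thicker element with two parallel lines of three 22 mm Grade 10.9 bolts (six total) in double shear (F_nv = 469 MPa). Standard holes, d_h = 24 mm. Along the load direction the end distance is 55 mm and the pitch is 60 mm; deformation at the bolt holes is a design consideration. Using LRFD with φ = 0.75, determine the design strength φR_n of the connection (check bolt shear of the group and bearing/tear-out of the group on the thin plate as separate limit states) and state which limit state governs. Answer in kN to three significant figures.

Bolt shear: A_b = π·22²/4 = 380.1 mm²; R_n = 469 × 380.1 × 6 × 2 / 1000 = 2139 kN → 0.75 × 2139 = 1600 kN.
Bearing (1.2 l_c t F_u ≤ 2.4 d t F_u): upper limit = 2.4·22·8·400 / 1000 = 169 kN.
  Edge l_c = 55 − 24/2 = 43 → r_n = 165.1 kN; interior l_c = 60 − 24 = 36 → r_n = 138.2 kN.
  R_n,bearing = 2·165.1 + 4·138.2 = 883.2 kN → 0.75 × 883.2 = 662 kN.
Bearing governs: 662 kN.

662 kN (bearing governs)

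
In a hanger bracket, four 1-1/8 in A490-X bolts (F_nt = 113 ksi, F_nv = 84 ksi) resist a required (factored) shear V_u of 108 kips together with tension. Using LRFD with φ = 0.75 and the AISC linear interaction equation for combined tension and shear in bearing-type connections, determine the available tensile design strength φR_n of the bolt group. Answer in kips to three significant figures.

A_b = π·1.125²/4 = 0.994 in²; f_rv = 108 / (4 × 0.994) = 27.16 ksi.
F'_nt = 1.3 F_nt − (F_nt / φF_nv) f_rv = 1.3·113 − (113/(0.75·84))·27.16 = 98.18 ksi, capped at F_nt → F'_nt = 98.18 ksi.
R_n = F'_nt · A_b · n = 98.18 × 0.994 × 4 = 390.4 kips.
Design strength φR_n = 0.75 × 390.4 = 293 kips.

293 kips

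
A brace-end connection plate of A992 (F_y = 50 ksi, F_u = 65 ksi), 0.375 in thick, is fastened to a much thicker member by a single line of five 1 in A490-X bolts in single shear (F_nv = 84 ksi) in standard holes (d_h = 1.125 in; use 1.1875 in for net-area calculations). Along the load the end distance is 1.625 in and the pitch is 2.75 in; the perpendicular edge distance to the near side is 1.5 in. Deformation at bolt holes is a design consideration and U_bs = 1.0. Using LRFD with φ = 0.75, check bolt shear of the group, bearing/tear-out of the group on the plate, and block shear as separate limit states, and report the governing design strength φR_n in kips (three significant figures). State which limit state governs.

96.4 kips (block shear governs)

Bolt shear: A_b = π·1²/4 = 0.7854 in²; R_n = 84 × 0.7854 × 5 × 1 = 329.9 kips → 0.75 × 329.9 = 247 kips.
Bearing: edge l_c = 1.062, r_n = 31.08 kips; interior l_c = 1.625, r_n = 47.53 kips; R_n = 31.08 + 4·47.53 = 221.2 kips → 166 kips.
Block shear: A_gv = 4.734, A_nv = 2.73, A_nt = 0.3398 in²; R_n = min(0.6F_uA_nv, 0.6F_yA_gv) + U_bs·F_u·A_nt = 128.6 kips → 96.4 kips.
Block shear governs: 96.4 kips.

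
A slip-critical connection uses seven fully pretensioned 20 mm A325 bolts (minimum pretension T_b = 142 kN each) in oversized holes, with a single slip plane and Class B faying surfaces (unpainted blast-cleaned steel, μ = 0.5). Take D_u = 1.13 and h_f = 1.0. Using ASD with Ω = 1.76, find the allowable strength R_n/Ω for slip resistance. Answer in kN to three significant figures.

319 kN

R_n = μ · D_u · h_f · T_b · n_s · n_b = 0.5 × 1.13 × 1.0 × 142 × 1 × 7 = 561.6 kN.
Allowable strength R_n/Ω = 561.6 / 1.76 = 319 kN.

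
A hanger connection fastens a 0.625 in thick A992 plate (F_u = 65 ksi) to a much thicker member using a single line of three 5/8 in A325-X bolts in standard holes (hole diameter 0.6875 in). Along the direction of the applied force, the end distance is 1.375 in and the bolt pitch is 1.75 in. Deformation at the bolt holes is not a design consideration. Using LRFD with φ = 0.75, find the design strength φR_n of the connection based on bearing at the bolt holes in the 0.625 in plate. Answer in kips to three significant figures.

Per bolt r_n = 1.5 l_c t F_u ≤ 3.0 d t F_u; upper limit = 3.0 × 0.625 × 0.625 × 65 = 76.17 kips.
Edge bolt: l_c = 1.375 − 0.6875/2 = 1.031 in → 1.5 × 1.031 × 0.625 × 65 = 62.84 → r_n = 62.84 kips.
Interior bolts: l_c = 1.75 − 0.6875 = 1.062 in → 1.5 × 1.062 × 0.625 × 65 = 64.75 → r_n = 64.75 kips.
R_n = 1 × 62.84 + 2 × 64.75 = 192.3 kips.
Design strength φR_n = 0.75 × 192.3 = 144 kips.

144 kips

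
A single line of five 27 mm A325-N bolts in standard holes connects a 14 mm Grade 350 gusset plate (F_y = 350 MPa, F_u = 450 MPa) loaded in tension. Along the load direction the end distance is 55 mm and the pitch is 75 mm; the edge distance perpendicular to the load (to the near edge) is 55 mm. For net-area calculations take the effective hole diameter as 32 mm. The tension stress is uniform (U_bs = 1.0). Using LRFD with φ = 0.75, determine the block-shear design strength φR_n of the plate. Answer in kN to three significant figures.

Shear plane L_v = 55 + 4·75 = 355 mm; A_gv = 355 × 14 = 4970 mm².
A_nv = (355 − 4.5·32) × 14 = 2954 mm².
A_nt = (55 − 0.5·32) × 14 = 546 mm².
0.6 F_u A_nv = 797.6 kN; 0.6 F_y A_gv = 1044 kN → shear rupture governs the shear term.
R_n = 797.6 + 1.0 × 450 × 546 / 1000 = 1043 kN.
Design strength φR_n = 0.75 × 1043 = 782 kN.

782 kN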